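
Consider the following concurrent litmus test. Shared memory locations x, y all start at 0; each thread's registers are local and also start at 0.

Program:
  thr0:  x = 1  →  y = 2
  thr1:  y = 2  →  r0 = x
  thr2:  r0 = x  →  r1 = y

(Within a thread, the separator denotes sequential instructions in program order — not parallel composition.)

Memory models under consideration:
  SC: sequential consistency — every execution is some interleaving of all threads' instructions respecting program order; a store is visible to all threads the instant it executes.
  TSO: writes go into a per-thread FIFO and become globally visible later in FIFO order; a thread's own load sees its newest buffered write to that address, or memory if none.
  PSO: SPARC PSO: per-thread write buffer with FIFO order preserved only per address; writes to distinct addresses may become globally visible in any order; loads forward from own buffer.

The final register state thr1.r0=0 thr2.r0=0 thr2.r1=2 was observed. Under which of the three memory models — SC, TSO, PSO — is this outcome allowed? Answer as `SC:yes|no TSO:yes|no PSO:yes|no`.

SC:yes TSO:yes PSO:yes

outcome vector order: (thr1.r0,thr2.r0,thr2.r1)
[SC] allowed = {000, 002, 012, 100, 102, 110, 112}
[TSO] allowed = {000, 002, 010, 012, 100, 102, 110, 112}
[PSO] allowed = {000, 002, 010, 012, 100, 102, 110, 112}
target 002 ∈ {SC,TSO,PSO}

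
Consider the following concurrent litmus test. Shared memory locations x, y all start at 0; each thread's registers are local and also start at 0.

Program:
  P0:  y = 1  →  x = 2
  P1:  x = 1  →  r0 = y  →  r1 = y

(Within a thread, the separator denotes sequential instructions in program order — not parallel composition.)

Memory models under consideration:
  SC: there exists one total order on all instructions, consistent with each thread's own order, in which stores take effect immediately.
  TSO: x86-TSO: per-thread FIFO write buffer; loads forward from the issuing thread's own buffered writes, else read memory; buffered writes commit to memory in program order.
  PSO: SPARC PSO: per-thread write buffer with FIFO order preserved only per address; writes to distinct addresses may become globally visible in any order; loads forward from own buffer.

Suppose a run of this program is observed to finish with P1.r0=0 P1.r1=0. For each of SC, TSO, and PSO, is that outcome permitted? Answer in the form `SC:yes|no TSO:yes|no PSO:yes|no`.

SC:yes TSO:yes PSO:yes

outcome vector order: (P1.r0,P1.r1)
SC: 3 outcomes — {(0,0); (0,1); (1,1)}
TSO: 3 outcomes — {(0,0); (0,1); (1,1)}
PSO: 3 outcomes — {(0,0); (0,1); (1,1)}
target (0,0) ∈ {SC,TSO,PSO}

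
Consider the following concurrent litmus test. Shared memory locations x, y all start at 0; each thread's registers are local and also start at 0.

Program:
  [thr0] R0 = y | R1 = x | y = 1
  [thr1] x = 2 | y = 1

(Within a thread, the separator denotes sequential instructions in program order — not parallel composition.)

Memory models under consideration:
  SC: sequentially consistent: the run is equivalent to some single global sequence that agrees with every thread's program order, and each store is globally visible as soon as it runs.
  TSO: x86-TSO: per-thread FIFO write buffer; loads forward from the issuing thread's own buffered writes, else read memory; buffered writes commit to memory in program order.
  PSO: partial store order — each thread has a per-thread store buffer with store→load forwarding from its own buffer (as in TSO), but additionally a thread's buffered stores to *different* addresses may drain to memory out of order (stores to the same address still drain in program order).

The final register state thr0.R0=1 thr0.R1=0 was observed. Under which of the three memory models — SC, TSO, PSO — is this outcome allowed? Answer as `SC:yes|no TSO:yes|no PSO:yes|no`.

outcome vector order: (thr0.R0,thr0.R1)
[SC] allowed = {<0 0>, <0 2>, <1 2>}
[TSO] allowed = {<0 0>, <0 2>, <1 2>}
[PSO] allowed = {<0 0>, <0 2>, <1 0>, <1 2>}
target <1 0> ∈ {PSO}

SC:no TSO:no PSO:yes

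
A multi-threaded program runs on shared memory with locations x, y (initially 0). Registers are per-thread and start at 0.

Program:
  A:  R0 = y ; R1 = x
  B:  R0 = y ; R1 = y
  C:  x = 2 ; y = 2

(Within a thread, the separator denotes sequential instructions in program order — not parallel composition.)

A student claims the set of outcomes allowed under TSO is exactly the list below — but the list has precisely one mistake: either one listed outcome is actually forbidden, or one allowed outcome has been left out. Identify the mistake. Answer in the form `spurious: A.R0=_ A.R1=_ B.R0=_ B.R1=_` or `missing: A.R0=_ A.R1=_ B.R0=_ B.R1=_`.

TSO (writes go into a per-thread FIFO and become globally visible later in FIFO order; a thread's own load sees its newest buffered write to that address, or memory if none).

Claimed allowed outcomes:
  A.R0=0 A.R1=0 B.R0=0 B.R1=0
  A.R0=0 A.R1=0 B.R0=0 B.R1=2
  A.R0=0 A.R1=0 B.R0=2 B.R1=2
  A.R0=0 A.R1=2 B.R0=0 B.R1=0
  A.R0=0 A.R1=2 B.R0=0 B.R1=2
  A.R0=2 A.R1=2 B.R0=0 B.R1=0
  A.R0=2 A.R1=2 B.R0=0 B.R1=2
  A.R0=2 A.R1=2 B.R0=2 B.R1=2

outcome vector order: (A.R0,A.R1,B.R0,B.R1)
TSO: 9 outcomes — {0000 0002 0022 0200 0202 0222 2200 2202 2222}
TSO∖claimed = {0222}

missing: A.R0=0 A.R1=2 B.R0=2 B.R1=2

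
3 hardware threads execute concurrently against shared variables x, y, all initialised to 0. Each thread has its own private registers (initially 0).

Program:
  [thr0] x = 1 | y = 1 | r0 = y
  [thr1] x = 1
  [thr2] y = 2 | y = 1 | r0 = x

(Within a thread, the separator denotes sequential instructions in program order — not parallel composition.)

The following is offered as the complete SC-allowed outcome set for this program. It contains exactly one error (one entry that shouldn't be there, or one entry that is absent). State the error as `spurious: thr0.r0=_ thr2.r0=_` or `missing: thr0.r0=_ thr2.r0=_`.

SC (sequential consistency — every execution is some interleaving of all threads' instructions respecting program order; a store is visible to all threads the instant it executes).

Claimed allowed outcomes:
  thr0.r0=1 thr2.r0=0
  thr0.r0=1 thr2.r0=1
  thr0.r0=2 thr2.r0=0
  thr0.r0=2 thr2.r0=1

spurious: thr0.r0=2 thr2.r0=0

outcome vector order: (thr0.r0,thr2.r0)
SC (3): 10, 11, 21
claimed∖SC = {20}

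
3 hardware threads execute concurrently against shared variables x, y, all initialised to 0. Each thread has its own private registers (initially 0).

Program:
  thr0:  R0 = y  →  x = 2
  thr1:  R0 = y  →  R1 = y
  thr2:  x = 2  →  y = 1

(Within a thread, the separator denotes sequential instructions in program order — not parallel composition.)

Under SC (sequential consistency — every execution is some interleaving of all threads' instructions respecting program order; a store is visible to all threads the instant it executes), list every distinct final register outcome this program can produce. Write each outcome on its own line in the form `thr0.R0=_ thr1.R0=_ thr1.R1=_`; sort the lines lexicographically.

thr0.R0=0 thr1.R0=0 thr1.R1=0
thr0.R0=0 thr1.R0=0 thr1.R1=1
thr0.R0=0 thr1.R0=1 thr1.R1=1
thr0.R0=1 thr1.R0=0 thr1.R1=0
thr0.R0=1 thr1.R0=0 thr1.R1=1
thr0.R0=1 thr1.R0=1 thr1.R1=1

outcome vector order: (thr0.R0,thr1.R0,thr1.R1)
|SC outcomes| = 6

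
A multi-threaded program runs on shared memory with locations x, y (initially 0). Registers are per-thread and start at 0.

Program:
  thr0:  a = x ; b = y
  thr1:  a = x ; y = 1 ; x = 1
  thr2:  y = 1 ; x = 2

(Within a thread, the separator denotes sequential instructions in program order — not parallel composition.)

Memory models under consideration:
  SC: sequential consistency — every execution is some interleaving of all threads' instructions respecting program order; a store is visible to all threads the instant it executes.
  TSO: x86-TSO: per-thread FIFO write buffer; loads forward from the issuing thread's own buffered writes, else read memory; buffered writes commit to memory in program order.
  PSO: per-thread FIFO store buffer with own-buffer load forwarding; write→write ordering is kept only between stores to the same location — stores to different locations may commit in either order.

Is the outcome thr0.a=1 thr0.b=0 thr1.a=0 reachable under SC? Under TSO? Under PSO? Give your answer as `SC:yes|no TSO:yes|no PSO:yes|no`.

SC:no TSO:no PSO:yes

outcome vector order: (thr0.a,thr0.b,thr1.a)
[SC] allowed = {<0 0 0>; <0 0 2>; <0 1 0>; <0 1 2>; <1 1 0>; <1 1 2>; <2 1 0>; <2 1 2>}
[TSO] allowed = {<0 0 0>; <0 0 2>; <0 1 0>; <0 1 2>; <1 1 0>; <1 1 2>; <2 1 0>; <2 1 2>}
[PSO] allowed = {<0 0 0>; <0 0 2>; <0 1 0>; <0 1 2>; <1 0 0>; <1 0 2>; <1 1 0>; <1 1 2>; <2 0 0>; <2 0 2>; <2 1 0>; <2 1 2>}
target <1 0 0> ∈ {PSO}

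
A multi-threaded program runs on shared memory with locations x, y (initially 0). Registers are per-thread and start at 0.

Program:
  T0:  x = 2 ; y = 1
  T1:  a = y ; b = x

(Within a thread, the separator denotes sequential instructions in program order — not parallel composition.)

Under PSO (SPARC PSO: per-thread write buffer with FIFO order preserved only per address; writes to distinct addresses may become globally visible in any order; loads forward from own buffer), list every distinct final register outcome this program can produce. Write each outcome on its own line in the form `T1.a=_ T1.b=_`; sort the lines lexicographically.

T1.a=0 T1.b=0
T1.a=0 T1.b=2
T1.a=1 T1.b=0
T1.a=1 T1.b=2

outcome vector order: (T1.a,T1.b)
|PSO outcomes| = 4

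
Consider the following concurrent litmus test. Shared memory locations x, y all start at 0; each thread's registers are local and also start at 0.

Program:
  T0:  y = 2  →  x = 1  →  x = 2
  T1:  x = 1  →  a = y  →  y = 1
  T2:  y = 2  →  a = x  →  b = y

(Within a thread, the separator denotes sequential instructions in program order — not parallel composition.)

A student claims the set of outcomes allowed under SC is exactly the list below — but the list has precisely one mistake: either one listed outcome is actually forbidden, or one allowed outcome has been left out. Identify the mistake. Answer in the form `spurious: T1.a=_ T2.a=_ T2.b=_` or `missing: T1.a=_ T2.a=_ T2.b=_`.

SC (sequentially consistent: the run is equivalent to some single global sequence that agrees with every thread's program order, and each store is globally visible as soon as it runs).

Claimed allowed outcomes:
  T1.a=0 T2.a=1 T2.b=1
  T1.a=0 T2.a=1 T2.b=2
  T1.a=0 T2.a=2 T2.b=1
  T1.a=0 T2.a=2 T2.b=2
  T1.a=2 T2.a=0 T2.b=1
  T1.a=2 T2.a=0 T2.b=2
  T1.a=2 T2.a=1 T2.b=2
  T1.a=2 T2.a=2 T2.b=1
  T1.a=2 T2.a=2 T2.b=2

outcome vector order: (T1.a,T2.a,T2.b)
SC (10): 011; 012; 021; 022; 201; 202; 211; 212; 221; 222
SC∖claimed = {211}

missing: T1.a=2 T2.a=1 T2.b=1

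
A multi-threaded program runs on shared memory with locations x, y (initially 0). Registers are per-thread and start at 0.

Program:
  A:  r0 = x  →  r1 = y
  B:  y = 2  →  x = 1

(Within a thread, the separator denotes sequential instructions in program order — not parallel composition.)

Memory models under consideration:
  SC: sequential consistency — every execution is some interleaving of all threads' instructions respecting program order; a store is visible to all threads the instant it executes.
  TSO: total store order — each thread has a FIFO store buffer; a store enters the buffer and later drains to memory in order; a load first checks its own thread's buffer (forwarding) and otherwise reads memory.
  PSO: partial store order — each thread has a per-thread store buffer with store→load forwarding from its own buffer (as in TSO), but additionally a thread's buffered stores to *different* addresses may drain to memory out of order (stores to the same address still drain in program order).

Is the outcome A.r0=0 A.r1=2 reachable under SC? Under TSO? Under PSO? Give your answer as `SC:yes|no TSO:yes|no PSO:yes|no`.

outcome vector order: (A.r0,A.r1)
under SC → (0,0); (0,2); (1,2)
under TSO → (0,0); (0,2); (1,2)
under PSO → (0,0); (0,2); (1,0); (1,2)
target (0,2) ∈ {SC,TSO,PSO}

SC:yes TSO:yes PSO:yes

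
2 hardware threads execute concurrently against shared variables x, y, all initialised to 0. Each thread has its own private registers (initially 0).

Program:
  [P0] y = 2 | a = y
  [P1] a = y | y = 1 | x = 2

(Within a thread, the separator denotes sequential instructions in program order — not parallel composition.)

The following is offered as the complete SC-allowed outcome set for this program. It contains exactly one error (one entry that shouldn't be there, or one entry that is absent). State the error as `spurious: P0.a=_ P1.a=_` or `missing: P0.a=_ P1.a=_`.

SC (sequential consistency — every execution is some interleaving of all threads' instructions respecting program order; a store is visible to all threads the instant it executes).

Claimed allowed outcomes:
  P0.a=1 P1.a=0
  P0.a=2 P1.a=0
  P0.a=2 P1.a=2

outcome vector order: (P0.a,P1.a)
[SC] allowed = {1/0 1/2 2/0 2/2}
SC∖claimed = {1/2}

missing: P0.a=1 P1.a=2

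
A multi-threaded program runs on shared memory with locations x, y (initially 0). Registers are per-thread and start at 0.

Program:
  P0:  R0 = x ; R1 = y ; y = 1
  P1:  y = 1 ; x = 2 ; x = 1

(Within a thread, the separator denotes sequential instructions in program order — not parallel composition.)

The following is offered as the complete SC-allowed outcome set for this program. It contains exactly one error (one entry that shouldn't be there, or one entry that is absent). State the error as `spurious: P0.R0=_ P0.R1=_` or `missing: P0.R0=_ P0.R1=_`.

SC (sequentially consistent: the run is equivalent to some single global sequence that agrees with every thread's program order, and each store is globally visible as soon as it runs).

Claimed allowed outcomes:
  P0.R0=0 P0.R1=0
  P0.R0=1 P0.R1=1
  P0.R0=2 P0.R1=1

outcome vector order: (P0.R0,P0.R1)
SC: 4 outcomes — {(0,0) (0,1) (1,1) (2,1)}
SC∖claimed = {(0,1)}

missing: P0.R0=0 P0.R1=1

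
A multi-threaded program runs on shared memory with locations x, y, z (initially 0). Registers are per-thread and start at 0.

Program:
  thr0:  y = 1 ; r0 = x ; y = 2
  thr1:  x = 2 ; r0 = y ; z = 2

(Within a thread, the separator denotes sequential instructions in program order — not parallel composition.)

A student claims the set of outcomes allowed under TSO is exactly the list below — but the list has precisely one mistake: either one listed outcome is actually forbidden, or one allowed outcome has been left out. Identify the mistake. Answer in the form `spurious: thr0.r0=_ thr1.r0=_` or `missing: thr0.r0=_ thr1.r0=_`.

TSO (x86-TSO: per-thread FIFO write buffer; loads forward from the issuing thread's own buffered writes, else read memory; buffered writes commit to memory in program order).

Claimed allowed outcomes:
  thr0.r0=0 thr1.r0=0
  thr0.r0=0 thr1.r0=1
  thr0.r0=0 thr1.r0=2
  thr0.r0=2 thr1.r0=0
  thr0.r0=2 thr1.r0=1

outcome vector order: (thr0.r0,thr1.r0)
TSO (6): 0/0 0/1 0/2 2/0 2/1 2/2
TSO∖claimed = {2/2}

missing: thr0.r0=2 thr1.r0=2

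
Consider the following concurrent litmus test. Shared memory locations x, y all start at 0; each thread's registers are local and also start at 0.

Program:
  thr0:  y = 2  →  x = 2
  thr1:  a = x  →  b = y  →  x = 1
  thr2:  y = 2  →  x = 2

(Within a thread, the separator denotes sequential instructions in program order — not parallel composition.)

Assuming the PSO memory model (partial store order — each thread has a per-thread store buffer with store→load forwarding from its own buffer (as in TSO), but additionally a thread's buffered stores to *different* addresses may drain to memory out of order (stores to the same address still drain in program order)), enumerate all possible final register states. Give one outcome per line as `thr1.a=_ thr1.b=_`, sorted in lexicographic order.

thr1.a=0 thr1.b=0
thr1.a=0 thr1.b=2
thr1.a=2 thr1.b=0
thr1.a=2 thr1.b=2

outcome vector order: (thr1.a,thr1.b)
|PSO outcomes| = 4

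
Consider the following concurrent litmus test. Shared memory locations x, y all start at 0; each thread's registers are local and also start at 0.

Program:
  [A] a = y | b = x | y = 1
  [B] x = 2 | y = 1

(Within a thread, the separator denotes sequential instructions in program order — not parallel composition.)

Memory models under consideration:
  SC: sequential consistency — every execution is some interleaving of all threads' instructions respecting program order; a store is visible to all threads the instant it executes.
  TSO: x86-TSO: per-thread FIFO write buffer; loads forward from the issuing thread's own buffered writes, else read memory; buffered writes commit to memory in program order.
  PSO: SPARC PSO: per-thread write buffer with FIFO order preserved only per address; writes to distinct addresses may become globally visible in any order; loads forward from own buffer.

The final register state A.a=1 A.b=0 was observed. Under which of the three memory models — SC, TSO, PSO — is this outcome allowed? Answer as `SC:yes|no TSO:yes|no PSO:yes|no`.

outcome vector order: (A.a,A.b)
[SC] allowed = {0/0, 0/2, 1/2}
[TSO] allowed = {0/0, 0/2, 1/2}
[PSO] allowed = {0/0, 0/2, 1/0, 1/2}
target 1/0 ∈ {PSO}

SC:no TSO:no PSO:yes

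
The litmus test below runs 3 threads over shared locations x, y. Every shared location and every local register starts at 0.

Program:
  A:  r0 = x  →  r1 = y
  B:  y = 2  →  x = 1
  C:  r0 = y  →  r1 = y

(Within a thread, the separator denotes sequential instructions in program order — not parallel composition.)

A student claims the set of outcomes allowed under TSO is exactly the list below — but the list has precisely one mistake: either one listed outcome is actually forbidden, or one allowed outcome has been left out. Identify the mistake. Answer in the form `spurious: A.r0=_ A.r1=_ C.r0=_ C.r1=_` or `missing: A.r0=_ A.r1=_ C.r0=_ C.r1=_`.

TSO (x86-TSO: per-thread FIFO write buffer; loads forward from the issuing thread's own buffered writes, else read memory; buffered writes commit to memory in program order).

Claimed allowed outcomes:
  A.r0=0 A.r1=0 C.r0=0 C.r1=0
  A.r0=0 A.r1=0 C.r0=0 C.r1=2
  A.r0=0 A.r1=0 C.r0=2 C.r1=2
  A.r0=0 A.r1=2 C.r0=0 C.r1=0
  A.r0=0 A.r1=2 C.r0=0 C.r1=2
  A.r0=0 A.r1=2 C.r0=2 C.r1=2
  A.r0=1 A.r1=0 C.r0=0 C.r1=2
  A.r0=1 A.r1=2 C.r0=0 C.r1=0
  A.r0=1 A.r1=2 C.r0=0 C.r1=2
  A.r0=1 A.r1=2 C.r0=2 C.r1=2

outcome vector order: (A.r0,A.r1,C.r0,C.r1)
TSO (9): 0/0/0/0 0/0/0/2 0/0/2/2 0/2/0/0 0/2/0/2 0/2/2/2 1/2/0/0 1/2/0/2 1/2/2/2
claimed∖TSO = {1/0/0/2}

spurious: A.r0=1 A.r1=0 C.r0=0 C.r1=2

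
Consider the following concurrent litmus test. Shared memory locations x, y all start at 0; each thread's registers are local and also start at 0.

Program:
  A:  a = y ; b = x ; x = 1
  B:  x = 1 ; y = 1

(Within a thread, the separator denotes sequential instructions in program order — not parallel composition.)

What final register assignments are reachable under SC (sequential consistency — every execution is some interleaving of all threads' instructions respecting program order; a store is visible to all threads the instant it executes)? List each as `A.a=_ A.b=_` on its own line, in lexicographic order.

A.a=0 A.b=0
A.a=0 A.b=1
A.a=1 A.b=1

outcome vector order: (A.a,A.b)
|SC outcomes| = 3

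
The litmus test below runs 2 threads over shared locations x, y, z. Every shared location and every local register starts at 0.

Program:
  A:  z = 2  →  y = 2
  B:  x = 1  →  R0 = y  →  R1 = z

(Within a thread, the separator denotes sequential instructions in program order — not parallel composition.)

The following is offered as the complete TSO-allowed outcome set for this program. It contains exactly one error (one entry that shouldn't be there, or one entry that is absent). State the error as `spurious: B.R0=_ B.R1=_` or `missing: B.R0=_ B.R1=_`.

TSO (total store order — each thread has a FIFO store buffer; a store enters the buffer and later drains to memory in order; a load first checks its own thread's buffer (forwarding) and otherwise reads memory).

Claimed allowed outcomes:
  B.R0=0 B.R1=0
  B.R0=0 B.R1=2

outcome vector order: (B.R0,B.R1)
under TSO → (0,0) (0,2) (2,2)
TSO∖claimed = {(2,2)}

missing: B.R0=2 B.R1=2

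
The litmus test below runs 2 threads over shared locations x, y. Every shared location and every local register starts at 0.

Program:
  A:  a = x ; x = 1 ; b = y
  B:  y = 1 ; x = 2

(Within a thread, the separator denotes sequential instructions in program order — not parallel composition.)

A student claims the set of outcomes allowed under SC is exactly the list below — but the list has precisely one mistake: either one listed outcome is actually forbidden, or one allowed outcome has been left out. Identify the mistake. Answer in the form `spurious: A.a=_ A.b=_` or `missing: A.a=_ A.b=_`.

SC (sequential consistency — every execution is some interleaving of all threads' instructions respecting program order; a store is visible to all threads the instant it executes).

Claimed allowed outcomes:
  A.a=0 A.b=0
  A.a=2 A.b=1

missing: A.a=0 A.b=1

outcome vector order: (A.a,A.b)
SC: 3 outcomes — {00, 01, 21}
SC∖claimed = {01}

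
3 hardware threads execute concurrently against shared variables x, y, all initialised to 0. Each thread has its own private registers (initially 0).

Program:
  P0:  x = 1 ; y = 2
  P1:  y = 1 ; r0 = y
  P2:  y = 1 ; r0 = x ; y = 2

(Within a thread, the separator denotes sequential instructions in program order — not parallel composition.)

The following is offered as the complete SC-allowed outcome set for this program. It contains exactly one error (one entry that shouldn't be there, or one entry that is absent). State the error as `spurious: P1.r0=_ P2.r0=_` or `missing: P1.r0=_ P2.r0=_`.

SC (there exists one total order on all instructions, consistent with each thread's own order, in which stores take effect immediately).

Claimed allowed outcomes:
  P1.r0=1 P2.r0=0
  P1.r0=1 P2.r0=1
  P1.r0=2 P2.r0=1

outcome vector order: (P1.r0,P2.r0)
[SC] allowed = {10 11 20 21}
SC∖claimed = {20}

missing: P1.r0=2 P2.r0=0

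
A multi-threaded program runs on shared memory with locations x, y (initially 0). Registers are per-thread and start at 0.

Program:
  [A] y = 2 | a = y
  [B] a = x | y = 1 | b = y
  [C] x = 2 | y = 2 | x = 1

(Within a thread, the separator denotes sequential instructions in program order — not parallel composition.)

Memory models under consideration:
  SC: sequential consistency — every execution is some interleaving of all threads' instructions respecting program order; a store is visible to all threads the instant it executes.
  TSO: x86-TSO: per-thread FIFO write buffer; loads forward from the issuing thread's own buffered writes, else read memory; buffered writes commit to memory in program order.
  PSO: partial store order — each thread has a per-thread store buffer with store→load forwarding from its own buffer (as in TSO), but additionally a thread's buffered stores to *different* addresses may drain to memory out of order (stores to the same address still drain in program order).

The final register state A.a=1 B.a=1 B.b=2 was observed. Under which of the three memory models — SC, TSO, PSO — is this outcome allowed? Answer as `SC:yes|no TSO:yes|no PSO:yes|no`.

outcome vector order: (A.a,B.a,B.b)
under SC → 101, 102, 111, 121, 122, 201, 202, 211, 212, 221, 222
under TSO → 101, 102, 111, 121, 122, 201, 202, 211, 212, 221, 222
under PSO → 101, 102, 111, 112, 121, 122, 201, 202, 211, 212, 221, 222
target 112 ∈ {PSO}

SC:no TSO:no PSO:yes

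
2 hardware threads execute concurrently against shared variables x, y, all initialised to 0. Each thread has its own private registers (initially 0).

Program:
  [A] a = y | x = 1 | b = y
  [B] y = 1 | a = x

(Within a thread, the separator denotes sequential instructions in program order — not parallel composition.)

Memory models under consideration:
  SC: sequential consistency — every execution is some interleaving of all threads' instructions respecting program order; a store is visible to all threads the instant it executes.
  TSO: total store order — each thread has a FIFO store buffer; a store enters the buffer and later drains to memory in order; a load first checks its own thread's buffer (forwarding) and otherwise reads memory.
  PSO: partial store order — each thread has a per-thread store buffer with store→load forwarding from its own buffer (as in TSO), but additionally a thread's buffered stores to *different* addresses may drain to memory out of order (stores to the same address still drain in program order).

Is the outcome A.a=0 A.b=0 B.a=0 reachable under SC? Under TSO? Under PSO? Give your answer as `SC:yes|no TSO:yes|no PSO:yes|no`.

outcome vector order: (A.a,A.b,B.a)
[SC] allowed = {0/0/1; 0/1/0; 0/1/1; 1/1/0; 1/1/1}
[TSO] allowed = {0/0/0; 0/0/1; 0/1/0; 0/1/1; 1/1/0; 1/1/1}
[PSO] allowed = {0/0/0; 0/0/1; 0/1/0; 0/1/1; 1/1/0; 1/1/1}
target 0/0/0 ∈ {TSO,PSO}

SC:no TSO:yes PSO:yes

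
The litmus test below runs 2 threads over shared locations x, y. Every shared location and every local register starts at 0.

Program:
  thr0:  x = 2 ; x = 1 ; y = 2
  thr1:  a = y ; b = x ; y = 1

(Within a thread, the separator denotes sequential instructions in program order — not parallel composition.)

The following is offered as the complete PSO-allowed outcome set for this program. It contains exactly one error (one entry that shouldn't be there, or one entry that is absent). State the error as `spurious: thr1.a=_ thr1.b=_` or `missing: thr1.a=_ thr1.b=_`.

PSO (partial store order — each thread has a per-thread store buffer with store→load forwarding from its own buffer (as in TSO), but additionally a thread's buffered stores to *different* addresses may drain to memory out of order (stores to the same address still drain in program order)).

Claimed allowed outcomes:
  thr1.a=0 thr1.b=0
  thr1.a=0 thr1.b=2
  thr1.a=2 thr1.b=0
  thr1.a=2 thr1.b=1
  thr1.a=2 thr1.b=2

outcome vector order: (thr1.a,thr1.b)
PSO (6): (0,0); (0,1); (0,2); (2,0); (2,1); (2,2)
PSO∖claimed = {(0,1)}

missing: thr1.a=0 thr1.b=1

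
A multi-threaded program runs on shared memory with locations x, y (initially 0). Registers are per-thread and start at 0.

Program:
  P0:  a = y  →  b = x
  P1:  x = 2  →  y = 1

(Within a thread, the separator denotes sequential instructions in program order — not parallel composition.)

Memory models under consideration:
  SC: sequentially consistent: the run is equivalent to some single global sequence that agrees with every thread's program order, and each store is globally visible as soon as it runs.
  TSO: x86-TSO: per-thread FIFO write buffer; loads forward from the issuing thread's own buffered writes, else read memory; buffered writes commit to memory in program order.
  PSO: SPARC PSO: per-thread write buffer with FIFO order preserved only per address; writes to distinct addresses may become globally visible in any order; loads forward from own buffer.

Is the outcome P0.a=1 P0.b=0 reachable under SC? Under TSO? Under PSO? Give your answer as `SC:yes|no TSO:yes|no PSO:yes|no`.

outcome vector order: (P0.a,P0.b)
SC (3): <0 0> <0 2> <1 2>
TSO (3): <0 0> <0 2> <1 2>
PSO (4): <0 0> <0 2> <1 0> <1 2>
target <1 0> ∈ {PSO}

SC:no TSO:no PSO:yes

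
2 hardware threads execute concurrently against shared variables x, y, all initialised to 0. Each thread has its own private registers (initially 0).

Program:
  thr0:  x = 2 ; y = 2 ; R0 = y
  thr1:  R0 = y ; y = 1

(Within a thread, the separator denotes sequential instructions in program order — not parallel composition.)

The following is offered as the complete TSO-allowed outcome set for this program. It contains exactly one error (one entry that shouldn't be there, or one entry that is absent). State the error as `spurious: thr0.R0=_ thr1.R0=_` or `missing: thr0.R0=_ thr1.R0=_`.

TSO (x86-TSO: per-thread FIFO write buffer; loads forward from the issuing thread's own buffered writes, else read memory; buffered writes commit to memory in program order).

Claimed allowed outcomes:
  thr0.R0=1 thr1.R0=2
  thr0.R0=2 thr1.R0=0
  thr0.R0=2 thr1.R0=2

outcome vector order: (thr0.R0,thr1.R0)
TSO: 4 outcomes — {<1 0> <1 2> <2 0> <2 2>}
TSO∖claimed = {<1 0>}

missing: thr0.R0=1 thr1.R0=0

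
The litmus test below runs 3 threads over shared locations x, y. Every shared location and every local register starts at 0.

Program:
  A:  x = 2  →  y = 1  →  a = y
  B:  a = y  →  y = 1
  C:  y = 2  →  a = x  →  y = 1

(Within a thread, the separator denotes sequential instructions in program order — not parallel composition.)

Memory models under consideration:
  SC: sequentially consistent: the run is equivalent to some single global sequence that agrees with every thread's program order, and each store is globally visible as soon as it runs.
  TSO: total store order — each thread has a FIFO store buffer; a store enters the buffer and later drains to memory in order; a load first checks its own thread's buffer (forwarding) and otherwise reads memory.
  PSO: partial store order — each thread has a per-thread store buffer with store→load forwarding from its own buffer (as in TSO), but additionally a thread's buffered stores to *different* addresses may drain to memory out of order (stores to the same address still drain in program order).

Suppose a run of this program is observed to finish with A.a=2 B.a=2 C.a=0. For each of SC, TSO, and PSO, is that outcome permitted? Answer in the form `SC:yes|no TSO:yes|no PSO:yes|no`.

SC:no TSO:yes PSO:yes

outcome vector order: (A.a,B.a,C.a)
under SC → 100, 102, 110, 112, 120, 122, 202, 212, 222
under TSO → 100, 102, 110, 112, 120, 122, 200, 202, 210, 212, 220, 222
under PSO → 100, 102, 110, 112, 120, 122, 200, 202, 210, 212, 220, 222
target 220 ∈ {TSO,PSO}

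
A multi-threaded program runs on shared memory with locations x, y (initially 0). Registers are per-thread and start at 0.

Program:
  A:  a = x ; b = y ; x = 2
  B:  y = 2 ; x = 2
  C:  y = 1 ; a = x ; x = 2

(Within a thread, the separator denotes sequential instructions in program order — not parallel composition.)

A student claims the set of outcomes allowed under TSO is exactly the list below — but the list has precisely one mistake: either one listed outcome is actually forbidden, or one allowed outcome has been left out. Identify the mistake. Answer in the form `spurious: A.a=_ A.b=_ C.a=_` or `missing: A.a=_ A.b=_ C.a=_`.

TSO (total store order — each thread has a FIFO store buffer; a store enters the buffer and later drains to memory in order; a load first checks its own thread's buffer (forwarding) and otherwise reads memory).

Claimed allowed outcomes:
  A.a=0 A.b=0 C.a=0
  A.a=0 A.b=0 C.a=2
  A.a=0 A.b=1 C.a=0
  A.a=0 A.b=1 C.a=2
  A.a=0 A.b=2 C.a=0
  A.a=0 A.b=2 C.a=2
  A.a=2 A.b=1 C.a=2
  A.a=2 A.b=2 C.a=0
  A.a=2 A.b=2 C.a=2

missing: A.a=2 A.b=1 C.a=0

outcome vector order: (A.a,A.b,C.a)
[TSO] allowed = {000; 002; 010; 012; 020; 022; 210; 212; 220; 222}
TSO∖claimed = {210}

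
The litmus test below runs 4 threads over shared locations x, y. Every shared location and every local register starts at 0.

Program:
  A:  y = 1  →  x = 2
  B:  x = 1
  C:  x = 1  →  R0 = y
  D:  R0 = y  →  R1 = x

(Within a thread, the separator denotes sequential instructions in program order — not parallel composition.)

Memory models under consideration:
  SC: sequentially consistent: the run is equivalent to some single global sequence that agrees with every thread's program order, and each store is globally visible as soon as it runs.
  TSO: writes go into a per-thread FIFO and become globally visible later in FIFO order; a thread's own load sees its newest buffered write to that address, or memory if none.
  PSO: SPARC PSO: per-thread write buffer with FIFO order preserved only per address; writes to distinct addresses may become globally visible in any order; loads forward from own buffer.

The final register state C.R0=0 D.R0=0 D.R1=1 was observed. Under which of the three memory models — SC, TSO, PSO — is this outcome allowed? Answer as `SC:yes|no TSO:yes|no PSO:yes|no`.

outcome vector order: (C.R0,D.R0,D.R1)
[SC] allowed = {0/0/0, 0/0/1, 0/0/2, 0/1/1, 0/1/2, 1/0/0, 1/0/1, 1/0/2, 1/1/0, 1/1/1, 1/1/2}
[TSO] allowed = {0/0/0, 0/0/1, 0/0/2, 0/1/0, 0/1/1, 0/1/2, 1/0/0, 1/0/1, 1/0/2, 1/1/0, 1/1/1, 1/1/2}
[PSO] allowed = {0/0/0, 0/0/1, 0/0/2, 0/1/0, 0/1/1, 0/1/2, 1/0/0, 1/0/1, 1/0/2, 1/1/0, 1/1/1, 1/1/2}
target 0/0/1 ∈ {SC,TSO,PSO}

SC:yes TSO:yes PSO:yes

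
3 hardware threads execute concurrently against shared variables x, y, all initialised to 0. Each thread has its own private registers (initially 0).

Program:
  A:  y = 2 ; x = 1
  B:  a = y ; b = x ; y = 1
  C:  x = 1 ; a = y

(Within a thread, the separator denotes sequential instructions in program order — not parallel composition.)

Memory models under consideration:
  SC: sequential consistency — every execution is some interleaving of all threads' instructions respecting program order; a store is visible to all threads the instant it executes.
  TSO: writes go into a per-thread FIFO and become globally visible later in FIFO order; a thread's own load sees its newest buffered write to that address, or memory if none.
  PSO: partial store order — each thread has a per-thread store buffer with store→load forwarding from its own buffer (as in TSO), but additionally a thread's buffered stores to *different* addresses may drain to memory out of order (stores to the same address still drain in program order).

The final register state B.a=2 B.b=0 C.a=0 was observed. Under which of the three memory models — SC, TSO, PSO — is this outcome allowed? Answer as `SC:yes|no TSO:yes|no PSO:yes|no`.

SC:no TSO:yes PSO:yes

outcome vector order: (B.a,B.b,C.a)
SC: 11 outcomes — {(0,0,0), (0,0,1), (0,0,2), (0,1,0), (0,1,1), (0,1,2), (2,0,1), (2,0,2), (2,1,0), (2,1,1), (2,1,2)}
TSO: 12 outcomes — {(0,0,0), (0,0,1), (0,0,2), (0,1,0), (0,1,1), (0,1,2), (2,0,0), (2,0,1), (2,0,2), (2,1,0), (2,1,1), (2,1,2)}
PSO: 12 outcomes — {(0,0,0), (0,0,1), (0,0,2), (0,1,0), (0,1,1), (0,1,2), (2,0,0), (2,0,1), (2,0,2), (2,1,0), (2,1,1), (2,1,2)}
target (2,0,0) ∈ {TSO,PSO}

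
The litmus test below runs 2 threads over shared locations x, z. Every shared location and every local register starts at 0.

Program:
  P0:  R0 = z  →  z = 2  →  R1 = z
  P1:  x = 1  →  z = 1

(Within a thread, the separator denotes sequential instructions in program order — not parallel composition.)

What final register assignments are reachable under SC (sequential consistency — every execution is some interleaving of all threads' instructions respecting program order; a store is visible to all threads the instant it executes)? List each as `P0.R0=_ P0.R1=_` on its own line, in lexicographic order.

P0.R0=0 P0.R1=1
P0.R0=0 P0.R1=2
P0.R0=1 P0.R1=2

outcome vector order: (P0.R0,P0.R1)
|SC outcomes| = 3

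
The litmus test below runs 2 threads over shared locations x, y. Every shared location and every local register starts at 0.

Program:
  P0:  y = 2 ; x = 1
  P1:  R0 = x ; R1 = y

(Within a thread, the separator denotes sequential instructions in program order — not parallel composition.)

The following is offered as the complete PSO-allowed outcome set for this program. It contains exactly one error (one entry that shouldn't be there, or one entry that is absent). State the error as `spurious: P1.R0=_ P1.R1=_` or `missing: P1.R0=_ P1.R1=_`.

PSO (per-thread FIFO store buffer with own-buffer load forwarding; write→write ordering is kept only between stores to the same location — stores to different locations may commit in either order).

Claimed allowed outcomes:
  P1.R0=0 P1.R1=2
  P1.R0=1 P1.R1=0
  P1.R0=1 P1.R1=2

missing: P1.R0=0 P1.R1=0

outcome vector order: (P1.R0,P1.R1)
under PSO → 00; 02; 10; 12
PSO∖claimed = {00}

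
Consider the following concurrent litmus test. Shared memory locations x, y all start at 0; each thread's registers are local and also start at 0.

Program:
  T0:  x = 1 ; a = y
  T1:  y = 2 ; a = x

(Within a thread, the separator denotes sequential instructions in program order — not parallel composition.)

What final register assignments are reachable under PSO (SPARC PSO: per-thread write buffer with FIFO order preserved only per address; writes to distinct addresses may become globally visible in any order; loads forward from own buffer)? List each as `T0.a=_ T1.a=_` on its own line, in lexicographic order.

T0.a=0 T1.a=0
T0.a=0 T1.a=1
T0.a=2 T1.a=0
T0.a=2 T1.a=1

outcome vector order: (T0.a,T1.a)
|PSO outcomes| = 4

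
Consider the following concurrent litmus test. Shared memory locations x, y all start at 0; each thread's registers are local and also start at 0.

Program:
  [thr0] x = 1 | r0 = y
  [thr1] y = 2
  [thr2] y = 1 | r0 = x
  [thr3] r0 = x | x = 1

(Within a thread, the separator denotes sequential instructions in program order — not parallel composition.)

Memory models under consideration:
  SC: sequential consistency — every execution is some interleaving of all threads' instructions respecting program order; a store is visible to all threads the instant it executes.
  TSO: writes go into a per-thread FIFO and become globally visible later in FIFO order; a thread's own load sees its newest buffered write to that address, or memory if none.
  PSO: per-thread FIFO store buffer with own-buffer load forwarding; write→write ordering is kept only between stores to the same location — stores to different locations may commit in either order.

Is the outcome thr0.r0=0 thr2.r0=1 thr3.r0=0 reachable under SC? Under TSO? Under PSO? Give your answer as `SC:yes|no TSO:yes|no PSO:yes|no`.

outcome vector order: (thr0.r0,thr2.r0,thr3.r0)
under SC → (0,1,0); (0,1,1); (1,0,0); (1,0,1); (1,1,0); (1,1,1); (2,0,0); (2,0,1); (2,1,0); (2,1,1)
under TSO → (0,0,0); (0,0,1); (0,1,0); (0,1,1); (1,0,0); (1,0,1); (1,1,0); (1,1,1); (2,0,0); (2,0,1); (2,1,0); (2,1,1)
under PSO → (0,0,0); (0,0,1); (0,1,0); (0,1,1); (1,0,0); (1,0,1); (1,1,0); (1,1,1); (2,0,0); (2,0,1); (2,1,0); (2,1,1)
target (0,1,0) ∈ {SC,TSO,PSO}

SC:yes TSO:yes PSO:yes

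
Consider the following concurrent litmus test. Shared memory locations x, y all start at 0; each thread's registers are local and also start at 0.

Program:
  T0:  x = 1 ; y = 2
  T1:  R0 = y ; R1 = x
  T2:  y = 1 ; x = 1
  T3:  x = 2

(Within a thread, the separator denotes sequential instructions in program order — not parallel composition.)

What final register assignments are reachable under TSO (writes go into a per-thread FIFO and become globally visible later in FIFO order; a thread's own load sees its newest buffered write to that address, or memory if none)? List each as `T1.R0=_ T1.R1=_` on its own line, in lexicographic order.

outcome vector order: (T1.R0,T1.R1)
|TSO outcomes| = 8

T1.R0=0 T1.R1=0
T1.R0=0 T1.R1=1
T1.R0=0 T1.R1=2
T1.R0=1 T1.R1=0
T1.R0=1 T1.R1=1
T1.R0=1 T1.R1=2
T1.R0=2 T1.R1=1
T1.R0=2 T1.R1=2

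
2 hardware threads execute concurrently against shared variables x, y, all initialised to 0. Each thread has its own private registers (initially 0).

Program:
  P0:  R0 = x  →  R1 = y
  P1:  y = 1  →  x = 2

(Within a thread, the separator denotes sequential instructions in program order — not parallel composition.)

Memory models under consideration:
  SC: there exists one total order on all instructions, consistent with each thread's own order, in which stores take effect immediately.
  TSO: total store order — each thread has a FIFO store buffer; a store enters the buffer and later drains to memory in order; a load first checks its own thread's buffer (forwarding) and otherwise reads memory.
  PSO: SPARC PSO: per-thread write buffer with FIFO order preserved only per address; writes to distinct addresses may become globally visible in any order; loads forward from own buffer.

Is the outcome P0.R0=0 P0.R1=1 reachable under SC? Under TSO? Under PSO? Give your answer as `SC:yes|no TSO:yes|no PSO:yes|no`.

outcome vector order: (P0.R0,P0.R1)
under SC → 00; 01; 21
under TSO → 00; 01; 21
under PSO → 00; 01; 20; 21
target 01 ∈ {SC,TSO,PSO}

SC:yes TSO:yes PSO:yes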